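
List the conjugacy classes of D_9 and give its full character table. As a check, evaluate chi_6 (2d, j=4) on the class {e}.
Conjugacy classes: {e} of size 1, {r^1, r^8} of size 2, {r^2, r^7} of size 2, {r^3, r^6} of size 2, {r^4, r^5} of size 2, {s, sr, ..., sr^8} of size 9.
Character table:
  irrep \ class              {e} (size 1)  {r^1, r^8} (size 2)  {r^2, r^7} (size 2)  {r^3, r^6} (size 2)  {r^4, r^5} (size 2)  {s, sr, ..., sr^8} (size 9)
  chi_1 (triv)               1             1                    1                    1                    1                    1                          
  chi_2 (sign: r->1, s->-1)  1             1                    1                    1                    1                    -1                         
  chi_3 (2d, j=1)            2             2*cos(2*pi/9)        2*cos(4*pi/9)        -1                   -2*cos(pi/9)         0                          
  chi_4 (2d, j=2)            2             2*cos(4*pi/9)        -2*cos(pi/9)         -1                   2*cos(2*pi/9)        0                          
  chi_5 (2d, j=3)            2             -1                   -1                   2                    -1                   0                          
  chi_6 (2d, j=4)            2             -2*cos(pi/9)         2*cos(2*pi/9)        -1                   2*cos(4*pi/9)        0                          

Spot check: chi_6 (2d, j=4) on {e} = 2.

Working: D_9 has order 2*9 = 18 with 6 conjugacy classes, hence 6 irreducibles. Sum of squared dims 1 + 1 + 4 + 4 + 4 + 4 = 18 = |G|. Linear characters come from the abelianisation; the 2-dimensional irreps have character r^k -> 2*cos(2*pi*j*k/9), reflections -> 0.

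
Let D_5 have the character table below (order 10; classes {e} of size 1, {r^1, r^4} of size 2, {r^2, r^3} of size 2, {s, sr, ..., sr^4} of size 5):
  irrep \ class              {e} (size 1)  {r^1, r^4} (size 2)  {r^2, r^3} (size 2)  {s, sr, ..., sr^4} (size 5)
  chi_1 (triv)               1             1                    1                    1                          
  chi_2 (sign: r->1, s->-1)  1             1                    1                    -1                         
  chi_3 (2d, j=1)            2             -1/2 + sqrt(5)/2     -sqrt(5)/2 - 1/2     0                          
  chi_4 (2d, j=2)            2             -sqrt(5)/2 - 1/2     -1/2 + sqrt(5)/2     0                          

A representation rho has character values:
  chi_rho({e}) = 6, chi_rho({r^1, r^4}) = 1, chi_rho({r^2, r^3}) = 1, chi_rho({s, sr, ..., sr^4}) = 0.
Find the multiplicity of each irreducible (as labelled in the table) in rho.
Multiplicities: chi_1: 1, chi_2: 1, chi_3: 1, chi_4: 1.

Details: Use <chi_rho, chi> = (1/|G|) sum_C |C| * chi_rho(C) * conj(chi(C)) with |G| = 10 for each irreducible chi in the table:
  <chi_rho, chi_1> = (1/10)[1*(6)*conj(1) + 2*(1)*conj(1) + 2*(1)*conj(1) + 5*(0)*conj(1)]
      = (1/10)[(6) + (2) + (2) + (0)] = 10/10 = 1
  <chi_rho, chi_2> = (1/10)[1*(6)*conj(1) + 2*(1)*conj(1) + 2*(1)*conj(1) + 5*(0)*conj(-1)]
      = (1/10)[(6) + (2) + (2) + (0)] = 10/10 = 1
  <chi_rho, chi_3> = (1/10)[1*(6)*conj(2) + 2*(1)*conj(-1/2 + sqrt(5)/2) + 2*(1)*conj(-sqrt(5)/2 - 1/2) + 5*(0)*conj(0)]
      = (1/10)[(12) + (-1 + sqrt(5)) + (-sqrt(5) - 1) + (0)] = 10/10 = 1
  <chi_rho, chi_4> = (1/10)[1*(6)*conj(2) + 2*(1)*conj(-sqrt(5)/2 - 1/2) + 2*(1)*conj(-1/2 + sqrt(5)/2) + 5*(0)*conj(0)]
      = (1/10)[(12) + (-sqrt(5) - 1) + (-1 + sqrt(5)) + (0)] = 10/10 = 1
Dimension check: dim(rho) = sum (mult * dim) = 1*1 + 1*1 + 1*2 + 1*2 = 6 = chi_rho(e) = 6.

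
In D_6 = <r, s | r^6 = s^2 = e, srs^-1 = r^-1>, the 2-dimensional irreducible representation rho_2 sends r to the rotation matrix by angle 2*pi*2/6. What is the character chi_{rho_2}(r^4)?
chi_{rho_2}(r^4) = 2*cos(2*pi*2*4/6) = -1

Working: rho_2(r^4) is rotation by angle 2*pi*2*4/6, whose trace is 2*cos(2*pi*2*4/6) = -1.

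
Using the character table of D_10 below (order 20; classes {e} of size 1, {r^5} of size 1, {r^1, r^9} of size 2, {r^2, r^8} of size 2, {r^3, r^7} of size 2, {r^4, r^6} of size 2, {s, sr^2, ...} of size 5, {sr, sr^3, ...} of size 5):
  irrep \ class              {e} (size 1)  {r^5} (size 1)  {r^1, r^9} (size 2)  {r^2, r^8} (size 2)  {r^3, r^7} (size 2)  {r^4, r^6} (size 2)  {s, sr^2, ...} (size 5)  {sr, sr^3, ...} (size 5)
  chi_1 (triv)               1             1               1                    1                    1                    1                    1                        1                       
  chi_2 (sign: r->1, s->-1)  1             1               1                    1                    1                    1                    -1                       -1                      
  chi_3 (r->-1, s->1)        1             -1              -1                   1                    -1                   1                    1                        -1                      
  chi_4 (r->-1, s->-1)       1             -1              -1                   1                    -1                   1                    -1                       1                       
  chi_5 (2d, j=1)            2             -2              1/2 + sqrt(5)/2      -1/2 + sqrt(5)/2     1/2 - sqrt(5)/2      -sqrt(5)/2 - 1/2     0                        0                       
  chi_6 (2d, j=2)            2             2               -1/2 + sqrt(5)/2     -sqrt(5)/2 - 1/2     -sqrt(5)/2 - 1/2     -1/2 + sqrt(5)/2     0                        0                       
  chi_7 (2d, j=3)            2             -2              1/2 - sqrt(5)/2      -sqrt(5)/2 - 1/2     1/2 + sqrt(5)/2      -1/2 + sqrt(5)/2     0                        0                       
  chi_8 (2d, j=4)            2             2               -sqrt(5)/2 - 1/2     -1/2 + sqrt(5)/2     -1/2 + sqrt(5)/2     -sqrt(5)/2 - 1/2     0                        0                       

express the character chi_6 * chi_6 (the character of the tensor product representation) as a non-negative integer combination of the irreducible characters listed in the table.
chi_6 tensor chi_6 = chi_1 + chi_2 + chi_8 (all other irreducibles have multiplicity 0).

Justification: The character of a tensor product is the pointwise product (chi_6 * chi_6)(C) = chi_6(C) * chi_6(C):
  {e}: (2)*(2), {r^5}: (2)*(2), {r^1, r^9}: (-1/2 + sqrt(5)/2)*(-1/2 + sqrt(5)/2), {r^2, r^8}: (-sqrt(5)/2 - 1/2)*(-sqrt(5)/2 - 1/2), {r^3, r^7}: (-sqrt(5)/2 - 1/2)*(-sqrt(5)/2 - 1/2), {r^4, r^6}: (-1/2 + sqrt(5)/2)*(-1/2 + sqrt(5)/2), {s, sr^2, ...}: (0)*(0), {sr, sr^3, ...}: (0)*(0)
so (chi_6 * chi_6) takes values
  {e} -> 4, {r^5} -> 4, {r^1, r^9} -> 3/2 - sqrt(5)/2, {r^2, r^8} -> sqrt(5)/2 + 3/2, {r^3, r^7} -> sqrt(5)/2 + 3/2, {r^4, r^6} -> 3/2 - sqrt(5)/2, {s, sr^2, ...} -> 0, {sr, sr^3, ...} -> 0.
Now take the inner product of this character with each irreducible chi from the table, <chi_6*chi_6, chi> = (1/20) sum_C |C| (chi_6*chi_6)(C) conj(chi(C)):
  <chi_6*chi_6, chi_1> = (1/20)[1*(4)*conj(1) + 1*(4)*conj(1) + 2*(3/2 - sqrt(5)/2)*conj(1) + 2*(sqrt(5)/2 + 3/2)*conj(1) + 2*(sqrt(5)/2 + 3/2)*conj(1) + 2*(3/2 - sqrt(5)/2)*conj(1) + 5*(0)*conj(1) + 5*(0)*conj(1)]
      = (1/20)[(4) + (4) + (3 - sqrt(5)) + (sqrt(5) + 3) + (sqrt(5) + 3) + (3 - sqrt(5)) + (0) + (0)] = 20/20 = 1
  <chi_6*chi_6, chi_2> = (1/20)[1*(4)*conj(1) + 1*(4)*conj(1) + 2*(3/2 - sqrt(5)/2)*conj(1) + 2*(sqrt(5)/2 + 3/2)*conj(1) + 2*(sqrt(5)/2 + 3/2)*conj(1) + 2*(3/2 - sqrt(5)/2)*conj(1) + 5*(0)*conj(-1) + 5*(0)*conj(-1)]
      = (1/20)[(4) + (4) + (3 - sqrt(5)) + (sqrt(5) + 3) + (sqrt(5) + 3) + (3 - sqrt(5)) + (0) + (0)] = 20/20 = 1
  <chi_6*chi_6, chi_3> = (1/20)[1*(4)*conj(1) + 1*(4)*conj(-1) + 2*(3/2 - sqrt(5)/2)*conj(-1) + 2*(sqrt(5)/2 + 3/2)*conj(1) + 2*(sqrt(5)/2 + 3/2)*conj(-1) + 2*(3/2 - sqrt(5)/2)*conj(1) + 5*(0)*conj(1) + 5*(0)*conj(-1)]
      = (1/20)[(4) + (-4) + (-3 + sqrt(5)) + (sqrt(5) + 3) + (-3 - sqrt(5)) + (3 - sqrt(5)) + (0) + (0)] = 0/20 = 0
  <chi_6*chi_6, chi_4> = (1/20)[1*(4)*conj(1) + 1*(4)*conj(-1) + 2*(3/2 - sqrt(5)/2)*conj(-1) + 2*(sqrt(5)/2 + 3/2)*conj(1) + 2*(sqrt(5)/2 + 3/2)*conj(-1) + 2*(3/2 - sqrt(5)/2)*conj(1) + 5*(0)*conj(-1) + 5*(0)*conj(1)]
      = (1/20)[(4) + (-4) + (-3 + sqrt(5)) + (sqrt(5) + 3) + (-3 - sqrt(5)) + (3 - sqrt(5)) + (0) + (0)] = 0/20 = 0
  <chi_6*chi_6, chi_5> = (1/20)[1*(4)*conj(2) + 1*(4)*conj(-2) + 2*(3/2 - sqrt(5)/2)*conj(1/2 + sqrt(5)/2) + 2*(sqrt(5)/2 + 3/2)*conj(-1/2 + sqrt(5)/2) + 2*(sqrt(5)/2 + 3/2)*conj(1/2 - sqrt(5)/2) + 2*(3/2 - sqrt(5)/2)*conj(-sqrt(5)/2 - 1/2) + 5*(0)*conj(0) + 5*(0)*conj(0)]
      = (1/20)[(8) + (-8) + (-1 + sqrt(5)) + (1 + sqrt(5)) + (-sqrt(5) - 1) + (1 - sqrt(5)) + (0) + (0)] = 0/20 = 0
  <chi_6*chi_6, chi_6> = (1/20)[1*(4)*conj(2) + 1*(4)*conj(2) + 2*(3/2 - sqrt(5)/2)*conj(-1/2 + sqrt(5)/2) + 2*(sqrt(5)/2 + 3/2)*conj(-sqrt(5)/2 - 1/2) + 2*(sqrt(5)/2 + 3/2)*conj(-sqrt(5)/2 - 1/2) + 2*(3/2 - sqrt(5)/2)*conj(-1/2 + sqrt(5)/2) + 5*(0)*conj(0) + 5*(0)*conj(0)]
      = (1/20)[(8) + (8) + (-4 + 2*sqrt(5)) + (-2*sqrt(5) - 4) + (-2*sqrt(5) - 4) + (-4 + 2*sqrt(5)) + (0) + (0)] = 0/20 = 0
  <chi_6*chi_6, chi_7> = (1/20)[1*(4)*conj(2) + 1*(4)*conj(-2) + 2*(3/2 - sqrt(5)/2)*conj(1/2 - sqrt(5)/2) + 2*(sqrt(5)/2 + 3/2)*conj(-sqrt(5)/2 - 1/2) + 2*(sqrt(5)/2 + 3/2)*conj(1/2 + sqrt(5)/2) + 2*(3/2 - sqrt(5)/2)*conj(-1/2 + sqrt(5)/2) + 5*(0)*conj(0) + 5*(0)*conj(0)]
      = (1/20)[(8) + (-8) + (4 - 2*sqrt(5)) + (-2*sqrt(5) - 4) + (4 + 2*sqrt(5)) + (-4 + 2*sqrt(5)) + (0) + (0)] = 0/20 = 0
  <chi_6*chi_6, chi_8> = (1/20)[1*(4)*conj(2) + 1*(4)*conj(2) + 2*(3/2 - sqrt(5)/2)*conj(-sqrt(5)/2 - 1/2) + 2*(sqrt(5)/2 + 3/2)*conj(-1/2 + sqrt(5)/2) + 2*(sqrt(5)/2 + 3/2)*conj(-1/2 + sqrt(5)/2) + 2*(3/2 - sqrt(5)/2)*conj(-sqrt(5)/2 - 1/2) + 5*(0)*conj(0) + 5*(0)*conj(0)]
      = (1/20)[(8) + (8) + (1 - sqrt(5)) + (1 + sqrt(5)) + (1 + sqrt(5)) + (1 - sqrt(5)) + (0) + (0)] = 20/20 = 1
Hence the multiplicities are chi_1: 1, chi_2: 1, chi_8: 1. Dimension check: dim(chi_6)*dim(chi_6) = 2*2 = 4 and sum (mult * dim) = 1*1 + 1*1 + 1*2 = 4.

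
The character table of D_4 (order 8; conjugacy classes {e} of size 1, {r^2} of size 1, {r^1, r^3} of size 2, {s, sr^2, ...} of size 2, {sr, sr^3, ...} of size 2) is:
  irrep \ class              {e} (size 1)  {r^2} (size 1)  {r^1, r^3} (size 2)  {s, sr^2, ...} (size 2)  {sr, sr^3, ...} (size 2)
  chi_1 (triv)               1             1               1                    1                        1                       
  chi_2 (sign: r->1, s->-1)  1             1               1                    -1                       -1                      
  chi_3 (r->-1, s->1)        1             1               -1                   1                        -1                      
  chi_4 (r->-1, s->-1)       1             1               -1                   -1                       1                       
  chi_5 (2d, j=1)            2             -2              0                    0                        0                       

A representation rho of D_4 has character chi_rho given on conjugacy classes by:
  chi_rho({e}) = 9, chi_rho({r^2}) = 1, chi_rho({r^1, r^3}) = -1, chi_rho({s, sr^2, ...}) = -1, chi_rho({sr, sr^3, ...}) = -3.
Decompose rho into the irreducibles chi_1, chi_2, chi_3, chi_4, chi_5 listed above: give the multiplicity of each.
Multiplicities: chi_1: 0, chi_2: 2, chi_3: 2, chi_4: 1, chi_5: 2.

Details: Use <chi_rho, chi> = (1/|G|) sum_C |C| * chi_rho(C) * conj(chi(C)) with |G| = 8 for each irreducible chi in the table:
  <chi_rho, chi_1> = (1/8)[1*(9)*conj(1) + 1*(1)*conj(1) + 2*(-1)*conj(1) + 2*(-1)*conj(1) + 2*(-3)*conj(1)]
      = (1/8)[(9) + (1) + (-2) + (-2) + (-6)] = 0/8 = 0
  <chi_rho, chi_2> = (1/8)[1*(9)*conj(1) + 1*(1)*conj(1) + 2*(-1)*conj(1) + 2*(-1)*conj(-1) + 2*(-3)*conj(-1)]
      = (1/8)[(9) + (1) + (-2) + (2) + (6)] = 16/8 = 2
  <chi_rho, chi_3> = (1/8)[1*(9)*conj(1) + 1*(1)*conj(1) + 2*(-1)*conj(-1) + 2*(-1)*conj(1) + 2*(-3)*conj(-1)]
      = (1/8)[(9) + (1) + (2) + (-2) + (6)] = 16/8 = 2
  <chi_rho, chi_4> = (1/8)[1*(9)*conj(1) + 1*(1)*conj(1) + 2*(-1)*conj(-1) + 2*(-1)*conj(-1) + 2*(-3)*conj(1)]
      = (1/8)[(9) + (1) + (2) + (2) + (-6)] = 8/8 = 1
  <chi_rho, chi_5> = (1/8)[1*(9)*conj(2) + 1*(1)*conj(-2) + 2*(-1)*conj(0) + 2*(-1)*conj(0) + 2*(-3)*conj(0)]
      = (1/8)[(18) + (-2) + (0) + (0) + (0)] = 16/8 = 2
Dimension check: dim(rho) = sum (mult * dim) = 0*1 + 2*1 + 2*1 + 1*1 + 2*2 = 9 = chi_rho(e) = 9.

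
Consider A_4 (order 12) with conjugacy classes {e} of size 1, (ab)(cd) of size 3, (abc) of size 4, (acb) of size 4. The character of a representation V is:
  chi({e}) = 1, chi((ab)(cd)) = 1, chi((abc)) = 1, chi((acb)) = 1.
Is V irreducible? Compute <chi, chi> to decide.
Irreducible: <chi, chi> = 1.

Explanation: <chi, chi> = (1/|G|) sum_C |C| * |chi(C)|^2 = (1/12)[1*|1|^2 + 3*|1|^2 + 4*|1|^2 + 4*|1|^2]
  = (1/12)[(1) + (3) + (4) + (4)] = 12/12 = 1.
(Exp terms are combined using exp(i*s)*conj(exp(i*t)) = exp(i*(s-t)), and sums of them are collapsed using the identity that for every m > 1 the m distinct m-th roots of unity sum to 0, e.g. 1 + exp(2*I*pi/3) + exp(-2*I*pi/3) = 0.)
A character is irreducible iff <chi, chi> = 1, so this representation is irreducible.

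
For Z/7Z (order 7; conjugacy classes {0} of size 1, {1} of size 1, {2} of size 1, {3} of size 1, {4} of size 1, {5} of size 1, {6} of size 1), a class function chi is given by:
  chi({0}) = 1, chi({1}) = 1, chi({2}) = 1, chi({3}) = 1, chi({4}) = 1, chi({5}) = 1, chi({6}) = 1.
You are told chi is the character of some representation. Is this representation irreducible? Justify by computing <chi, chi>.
Irreducible: <chi, chi> = 1.

Solution. <chi, chi> = (1/|G|) sum_C |C| * |chi(C)|^2 = (1/7)[1*|1|^2 + 1*|1|^2 + 1*|1|^2 + 1*|1|^2 + 1*|1|^2 + 1*|1|^2 + 1*|1|^2]
  = (1/7)[(1) + (1) + (1) + (1) + (1) + (1) + (1)] = 7/7 = 1.
(Exp terms are combined using exp(i*s)*conj(exp(i*t)) = exp(i*(s-t)), and sums of them are collapsed using the identity that for every m > 1 the m distinct m-th roots of unity sum to 0, e.g. 1 + exp(2*I*pi/3) + exp(-2*I*pi/3) = 0.)
A character is irreducible iff <chi, chi> = 1, so this representation is irreducible.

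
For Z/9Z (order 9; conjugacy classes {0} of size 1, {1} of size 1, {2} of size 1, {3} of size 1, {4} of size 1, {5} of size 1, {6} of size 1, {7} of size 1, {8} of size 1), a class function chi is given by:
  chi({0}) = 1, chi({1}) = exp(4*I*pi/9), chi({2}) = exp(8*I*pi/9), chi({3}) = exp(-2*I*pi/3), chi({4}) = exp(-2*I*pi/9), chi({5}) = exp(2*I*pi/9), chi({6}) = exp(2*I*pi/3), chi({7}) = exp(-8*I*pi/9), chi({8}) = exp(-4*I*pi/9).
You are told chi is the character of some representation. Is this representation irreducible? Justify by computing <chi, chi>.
Irreducible: <chi, chi> = 1.

Proof sketch: <chi, chi> = (1/|G|) sum_C |C| * |chi(C)|^2 = (1/9)[1*|1|^2 + 1*|exp(4*I*pi/9)|^2 + 1*|exp(8*I*pi/9)|^2 + 1*|exp(-2*I*pi/3)|^2 + 1*|exp(-2*I*pi/9)|^2 + 1*|exp(2*I*pi/9)|^2 + 1*|exp(2*I*pi/3)|^2 + 1*|exp(-8*I*pi/9)|^2 + 1*|exp(-4*I*pi/9)|^2]
  = (1/9)[(1) + (1) + (1) + (1) + (1) + (1) + (1) + (1) + (1)] = 9/9 = 1.
(Exp terms are combined using exp(i*s)*conj(exp(i*t)) = exp(i*(s-t)), and sums of them are collapsed using the identity that for every m > 1 the m distinct m-th roots of unity sum to 0, e.g. 1 + exp(2*I*pi/3) + exp(-2*I*pi/3) = 0.)
A character is irreducible iff <chi, chi> = 1, so this representation is irreducible.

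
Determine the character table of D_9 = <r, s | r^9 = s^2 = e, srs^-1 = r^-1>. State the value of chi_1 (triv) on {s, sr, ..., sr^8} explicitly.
Conjugacy classes: {e} of size 1, {r^1, r^8} of size 2, {r^2, r^7} of size 2, {r^3, r^6} of size 2, {r^4, r^5} of size 2, {s, sr, ..., sr^8} of size 9.
Character table:
  irrep \ class              {e} (size 1)  {r^1, r^8} (size 2)  {r^2, r^7} (size 2)  {r^3, r^6} (size 2)  {r^4, r^5} (size 2)  {s, sr, ..., sr^8} (size 9)
  chi_1 (triv)               1             1                    1                    1                    1                    1                          
  chi_2 (sign: r->1, s->-1)  1             1                    1                    1                    1                    -1                         
  chi_3 (2d, j=1)            2             2*cos(2*pi/9)        2*cos(4*pi/9)        -1                   -2*cos(pi/9)         0                          
  chi_4 (2d, j=2)            2             2*cos(4*pi/9)        -2*cos(pi/9)         -1                   2*cos(2*pi/9)        0                          
  chi_5 (2d, j=3)            2             -1                   -1                   2                    -1                   0                          
  chi_6 (2d, j=4)            2             -2*cos(pi/9)         2*cos(2*pi/9)        -1                   2*cos(4*pi/9)        0                          

Spot check: chi_1 (triv) on {s, sr, ..., sr^8} = 1.

Proof sketch: D_9 has order 2*9 = 18 with 6 conjugacy classes, hence 6 irreducibles. Sum of squared dims 1 + 1 + 4 + 4 + 4 + 4 = 18 = |G|. Linear characters come from the abelianisation; the 2-dimensional irreps have character r^k -> 2*cos(2*pi*j*k/9), reflections -> 0.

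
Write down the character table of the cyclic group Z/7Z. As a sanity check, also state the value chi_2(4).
Character table of Z/7Z (irreps indexed chi_0,...,chi_6 with chi_k(m) = zeta_7^(k*m), zeta_7 = exp(2*pi*i/7)):
  irrep \ class  {0} (size 1)  {1} (size 1)    {2} (size 1)    {3} (size 1)    {4} (size 1)    {5} (size 1)    {6} (size 1)  
  chi_0          1             1               1               1               1               1               1             
  chi_1          1             exp(2*I*pi/7)   exp(4*I*pi/7)   exp(6*I*pi/7)   exp(-6*I*pi/7)  exp(-4*I*pi/7)  exp(-2*I*pi/7)
  chi_2          1             exp(4*I*pi/7)   exp(-6*I*pi/7)  exp(-2*I*pi/7)  exp(2*I*pi/7)   exp(6*I*pi/7)   exp(-4*I*pi/7)
  chi_3          1             exp(6*I*pi/7)   exp(-2*I*pi/7)  exp(4*I*pi/7)   exp(-4*I*pi/7)  exp(2*I*pi/7)   exp(-6*I*pi/7)
  chi_4          1             exp(-6*I*pi/7)  exp(2*I*pi/7)   exp(-4*I*pi/7)  exp(4*I*pi/7)   exp(-2*I*pi/7)  exp(6*I*pi/7) 
  chi_5          1             exp(-4*I*pi/7)  exp(6*I*pi/7)   exp(2*I*pi/7)   exp(-2*I*pi/7)  exp(-6*I*pi/7)  exp(4*I*pi/7) 
  chi_6          1             exp(-2*I*pi/7)  exp(-4*I*pi/7)  exp(-6*I*pi/7)  exp(6*I*pi/7)   exp(4*I*pi/7)   exp(2*I*pi/7) 

Spot check: chi_2(4) = zeta_7^(2*4) = zeta_7^8 = exp(2*I*pi/7).

Argument: Z/7Z is abelian, so all 7 irreducible complex representations are 1-dimensional. They are given by chi_k(m) = zeta_7^(k*m) for k = 0,...,6. Row orthogonality: sum_m chi_k(m) conj(chi_l(m)) = 7 * [k = l].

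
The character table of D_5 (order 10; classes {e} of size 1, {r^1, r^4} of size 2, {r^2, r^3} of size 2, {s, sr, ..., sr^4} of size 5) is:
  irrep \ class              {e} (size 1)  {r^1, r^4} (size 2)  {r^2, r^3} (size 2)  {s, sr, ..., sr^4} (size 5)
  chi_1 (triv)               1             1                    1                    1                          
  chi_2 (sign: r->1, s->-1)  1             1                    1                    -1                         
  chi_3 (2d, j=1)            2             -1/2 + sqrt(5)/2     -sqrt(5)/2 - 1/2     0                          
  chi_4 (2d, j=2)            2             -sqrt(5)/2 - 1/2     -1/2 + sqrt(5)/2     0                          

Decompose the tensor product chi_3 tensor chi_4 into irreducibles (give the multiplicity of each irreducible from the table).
chi_3 tensor chi_4 = chi_3 + chi_4 (all other irreducibles have multiplicity 0).

Why: The character of a tensor product is the pointwise product (chi_3 * chi_4)(C) = chi_3(C) * chi_4(C):
  {e}: (2)*(2), {r^1, r^4}: (-1/2 + sqrt(5)/2)*(-sqrt(5)/2 - 1/2), {r^2, r^3}: (-sqrt(5)/2 - 1/2)*(-1/2 + sqrt(5)/2), {s, sr, ..., sr^4}: (0)*(0)
so (chi_3 * chi_4) takes values
  {e} -> 4, {r^1, r^4} -> -1, {r^2, r^3} -> -1, {s, sr, ..., sr^4} -> 0.
Now take the inner product of this character with each irreducible chi from the table, <chi_3*chi_4, chi> = (1/10) sum_C |C| (chi_3*chi_4)(C) conj(chi(C)):
  <chi_3*chi_4, chi_1> = (1/10)[1*(4)*conj(1) + 2*(-1)*conj(1) + 2*(-1)*conj(1) + 5*(0)*conj(1)]
      = (1/10)[(4) + (-2) + (-2) + (0)] = 0/10 = 0
  <chi_3*chi_4, chi_2> = (1/10)[1*(4)*conj(1) + 2*(-1)*conj(1) + 2*(-1)*conj(1) + 5*(0)*conj(-1)]
      = (1/10)[(4) + (-2) + (-2) + (0)] = 0/10 = 0
  <chi_3*chi_4, chi_3> = (1/10)[1*(4)*conj(2) + 2*(-1)*conj(-1/2 + sqrt(5)/2) + 2*(-1)*conj(-sqrt(5)/2 - 1/2) + 5*(0)*conj(0)]
      = (1/10)[(8) + (1 - sqrt(5)) + (1 + sqrt(5)) + (0)] = 10/10 = 1
  <chi_3*chi_4, chi_4> = (1/10)[1*(4)*conj(2) + 2*(-1)*conj(-sqrt(5)/2 - 1/2) + 2*(-1)*conj(-1/2 + sqrt(5)/2) + 5*(0)*conj(0)]
      = (1/10)[(8) + (1 + sqrt(5)) + (1 - sqrt(5)) + (0)] = 10/10 = 1
Hence the multiplicities are chi_3: 1, chi_4: 1. Dimension check: dim(chi_3)*dim(chi_4) = 2*2 = 4 and sum (mult * dim) = 1*2 + 1*2 = 4.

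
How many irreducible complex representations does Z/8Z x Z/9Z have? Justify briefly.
72

Argument: The number of irreducible complex representations of a finite group equals its number of conjugacy classes. Z/8Z x Z/9Z is abelian of order 72, so every element is its own conjugacy class: 72 classes, so Z/8Z x Z/9Z (order 72) has exactly 72 irreducible complex representations.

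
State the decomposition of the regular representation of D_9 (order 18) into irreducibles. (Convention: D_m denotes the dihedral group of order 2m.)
Each irreducible V_i of dimension d_i appears with multiplicity d_i, i.e. rho_reg = (direct sum over all irreducibles V_i) d_i V_i. The irreducible dimensions for D_9 are 1, 1, 2, 2, 2, 2: 2 irreducibles of dimension 1, each with multiplicity 1; 4 irreducibles of dimension 2, each with multiplicity 2. Total dimension 2*1*1 + 4*2*2 = 18 = |G|.

Reasoning: General theorem: in the regular representation of a finite group G, each irreducible appears with multiplicity equal to its dimension. Check: dim(rho_reg) = sum d_i^2 = 1 + 1 + 4 + 4 + 4 + 4 = 18 = |G|.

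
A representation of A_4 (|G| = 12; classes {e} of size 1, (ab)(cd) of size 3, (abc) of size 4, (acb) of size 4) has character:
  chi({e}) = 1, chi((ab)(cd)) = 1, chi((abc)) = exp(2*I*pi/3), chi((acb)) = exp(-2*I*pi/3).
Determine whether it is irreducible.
Irreducible: <chi, chi> = 1.

Proof sketch: <chi, chi> = (1/|G|) sum_C |C| * |chi(C)|^2 = (1/12)[1*|1|^2 + 3*|1|^2 + 4*|exp(2*I*pi/3)|^2 + 4*|exp(-2*I*pi/3)|^2]
  = (1/12)[(1) + (3) + (4) + (4)] = 12/12 = 1.
(Exp terms are combined using exp(i*s)*conj(exp(i*t)) = exp(i*(s-t)), and sums of them are collapsed using the identity that for every m > 1 the m distinct m-th roots of unity sum to 0, e.g. 1 + exp(2*I*pi/3) + exp(-2*I*pi/3) = 0.)
A character is irreducible iff <chi, chi> = 1, so this representation is irreducible.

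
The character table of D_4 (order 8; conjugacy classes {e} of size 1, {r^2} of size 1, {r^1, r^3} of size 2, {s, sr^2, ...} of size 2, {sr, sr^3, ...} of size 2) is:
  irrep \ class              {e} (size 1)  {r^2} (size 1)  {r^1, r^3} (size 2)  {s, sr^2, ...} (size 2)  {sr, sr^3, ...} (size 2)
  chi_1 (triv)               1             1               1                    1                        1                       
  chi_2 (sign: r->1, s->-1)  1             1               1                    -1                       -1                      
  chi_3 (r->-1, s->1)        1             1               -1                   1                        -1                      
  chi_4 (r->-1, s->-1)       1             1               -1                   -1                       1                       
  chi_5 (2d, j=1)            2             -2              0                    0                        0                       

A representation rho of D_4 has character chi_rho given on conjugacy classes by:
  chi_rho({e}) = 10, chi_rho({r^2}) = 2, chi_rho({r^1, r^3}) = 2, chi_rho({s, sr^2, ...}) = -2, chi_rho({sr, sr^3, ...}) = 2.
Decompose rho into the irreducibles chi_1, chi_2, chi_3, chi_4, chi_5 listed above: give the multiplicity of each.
Multiplicities: chi_1: 2, chi_2: 2, chi_3: 0, chi_4: 2, chi_5: 2.

Working: Use <chi_rho, chi> = (1/|G|) sum_C |C| * chi_rho(C) * conj(chi(C)) with |G| = 8 for each irreducible chi in the table:
  <chi_rho, chi_1> = (1/8)[1*(10)*conj(1) + 1*(2)*conj(1) + 2*(2)*conj(1) + 2*(-2)*conj(1) + 2*(2)*conj(1)]
      = (1/8)[(10) + (2) + (4) + (-4) + (4)] = 16/8 = 2
  <chi_rho, chi_2> = (1/8)[1*(10)*conj(1) + 1*(2)*conj(1) + 2*(2)*conj(1) + 2*(-2)*conj(-1) + 2*(2)*conj(-1)]
      = (1/8)[(10) + (2) + (4) + (4) + (-4)] = 16/8 = 2
  <chi_rho, chi_3> = (1/8)[1*(10)*conj(1) + 1*(2)*conj(1) + 2*(2)*conj(-1) + 2*(-2)*conj(1) + 2*(2)*conj(-1)]
      = (1/8)[(10) + (2) + (-4) + (-4) + (-4)] = 0/8 = 0
  <chi_rho, chi_4> = (1/8)[1*(10)*conj(1) + 1*(2)*conj(1) + 2*(2)*conj(-1) + 2*(-2)*conj(-1) + 2*(2)*conj(1)]
      = (1/8)[(10) + (2) + (-4) + (4) + (4)] = 16/8 = 2
  <chi_rho, chi_5> = (1/8)[1*(10)*conj(2) + 1*(2)*conj(-2) + 2*(2)*conj(0) + 2*(-2)*conj(0) + 2*(2)*conj(0)]
      = (1/8)[(20) + (-4) + (0) + (0) + (0)] = 16/8 = 2
Dimension check: dim(rho) = sum (mult * dim) = 2*1 + 2*1 + 0*1 + 2*1 + 2*2 = 10 = chi_rho(e) = 10.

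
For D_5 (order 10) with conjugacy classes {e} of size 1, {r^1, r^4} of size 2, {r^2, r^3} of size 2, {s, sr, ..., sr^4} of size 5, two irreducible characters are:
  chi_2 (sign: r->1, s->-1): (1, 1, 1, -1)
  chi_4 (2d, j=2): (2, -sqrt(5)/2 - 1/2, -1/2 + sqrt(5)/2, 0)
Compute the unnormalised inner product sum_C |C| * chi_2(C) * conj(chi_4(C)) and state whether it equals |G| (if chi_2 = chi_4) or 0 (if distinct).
Sum = 0; so <chi_2, chi_4> = 0 (distinct irreducibles are orthogonal).

Working: Compute term by term over conjugacy classes (|C| * chi_2(C) * conj(chi_4(C))):
  1*(1)*conj(2) + 2*(1)*conj(-sqrt(5)/2 - 1/2) + 2*(1)*conj(-1/2 + sqrt(5)/2) + 5*(-1)*conj(0)
  = (2) + (-sqrt(5) - 1) + (-1 + sqrt(5)) + (0)
  = 0.
Dividing by |G| = 10 gives 0/10 = 0, matching the row-orthogonality relation <chi_2, chi_4> = [chi_2 = chi_4].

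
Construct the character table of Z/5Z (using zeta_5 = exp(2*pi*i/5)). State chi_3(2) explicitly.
Character table of Z/5Z (irreps indexed chi_0,...,chi_4 with chi_k(m) = zeta_5^(k*m), zeta_5 = exp(2*pi*i/5)):
  irrep \ class  {0} (size 1)  {1} (size 1)    {2} (size 1)    {3} (size 1)    {4} (size 1)  
  chi_0          1             1               1               1               1             
  chi_1          1             exp(2*I*pi/5)   exp(4*I*pi/5)   exp(-4*I*pi/5)  exp(-2*I*pi/5)
  chi_2          1             exp(4*I*pi/5)   exp(-2*I*pi/5)  exp(2*I*pi/5)   exp(-4*I*pi/5)
  chi_3          1             exp(-4*I*pi/5)  exp(2*I*pi/5)   exp(-2*I*pi/5)  exp(4*I*pi/5) 
  chi_4          1             exp(-2*I*pi/5)  exp(-4*I*pi/5)  exp(4*I*pi/5)   exp(2*I*pi/5) 

Spot check: chi_3(2) = zeta_5^(3*2) = zeta_5^6 = exp(2*I*pi/5).

Justification: Z/5Z is abelian, so all 5 irreducible complex representations are 1-dimensional. They are given by chi_k(m) = zeta_5^(k*m) for k = 0,...,4. Row orthogonality: sum_m chi_k(m) conj(chi_l(m)) = 5 * [k = l].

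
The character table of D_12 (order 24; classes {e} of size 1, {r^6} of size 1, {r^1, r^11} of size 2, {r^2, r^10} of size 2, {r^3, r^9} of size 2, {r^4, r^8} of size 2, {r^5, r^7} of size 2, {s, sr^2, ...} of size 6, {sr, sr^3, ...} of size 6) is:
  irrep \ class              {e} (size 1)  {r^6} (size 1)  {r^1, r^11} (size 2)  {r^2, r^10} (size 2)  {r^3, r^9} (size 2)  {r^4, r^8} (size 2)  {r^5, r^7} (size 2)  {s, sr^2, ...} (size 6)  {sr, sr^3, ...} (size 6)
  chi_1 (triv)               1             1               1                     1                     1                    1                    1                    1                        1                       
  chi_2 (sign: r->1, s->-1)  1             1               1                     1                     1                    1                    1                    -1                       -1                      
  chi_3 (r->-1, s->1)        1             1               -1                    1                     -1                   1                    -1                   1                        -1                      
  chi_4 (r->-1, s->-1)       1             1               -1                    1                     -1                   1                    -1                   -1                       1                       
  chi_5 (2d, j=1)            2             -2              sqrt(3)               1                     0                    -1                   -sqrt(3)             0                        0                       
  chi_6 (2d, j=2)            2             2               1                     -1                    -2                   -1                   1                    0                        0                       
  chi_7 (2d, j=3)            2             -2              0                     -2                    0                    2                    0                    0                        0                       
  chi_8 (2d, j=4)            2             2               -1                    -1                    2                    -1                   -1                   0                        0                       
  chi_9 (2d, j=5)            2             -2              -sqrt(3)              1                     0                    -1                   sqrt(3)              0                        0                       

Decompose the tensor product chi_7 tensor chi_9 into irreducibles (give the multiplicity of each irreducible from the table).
chi_7 tensor chi_9 = chi_6 + chi_8 (all other irreducibles have multiplicity 0).

Justification: The character of a tensor product is the pointwise product (chi_7 * chi_9)(C) = chi_7(C) * chi_9(C):
  {e}: (2)*(2), {r^6}: (-2)*(-2), {r^1, r^11}: (0)*(-sqrt(3)), {r^2, r^10}: (-2)*(1), {r^3, r^9}: (0)*(0), {r^4, r^8}: (2)*(-1), {r^5, r^7}: (0)*(sqrt(3)), {s, sr^2, ...}: (0)*(0), {sr, sr^3, ...}: (0)*(0)
so (chi_7 * chi_9) takes values
  {e} -> 4, {r^6} -> 4, {r^1, r^11} -> 0, {r^2, r^10} -> -2, {r^3, r^9} -> 0, {r^4, r^8} -> -2, {r^5, r^7} -> 0, {s, sr^2, ...} -> 0, {sr, sr^3, ...} -> 0.
Now take the inner product of this character with each irreducible chi from the table, <chi_7*chi_9, chi> = (1/24) sum_C |C| (chi_7*chi_9)(C) conj(chi(C)):
  <chi_7*chi_9, chi_1> = (1/24)[1*(4)*conj(1) + 1*(4)*conj(1) + 2*(0)*conj(1) + 2*(-2)*conj(1) + 2*(0)*conj(1) + 2*(-2)*conj(1) + 2*(0)*conj(1) + 6*(0)*conj(1) + 6*(0)*conj(1)]
      = (1/24)[(4) + (4) + (0) + (-4) + (0) + (-4) + (0) + (0) + (0)] = 0/24 = 0
  <chi_7*chi_9, chi_2> = (1/24)[1*(4)*conj(1) + 1*(4)*conj(1) + 2*(0)*conj(1) + 2*(-2)*conj(1) + 2*(0)*conj(1) + 2*(-2)*conj(1) + 2*(0)*conj(1) + 6*(0)*conj(-1) + 6*(0)*conj(-1)]
      = (1/24)[(4) + (4) + (0) + (-4) + (0) + (-4) + (0) + (0) + (0)] = 0/24 = 0
  <chi_7*chi_9, chi_3> = (1/24)[1*(4)*conj(1) + 1*(4)*conj(1) + 2*(0)*conj(-1) + 2*(-2)*conj(1) + 2*(0)*conj(-1) + 2*(-2)*conj(1) + 2*(0)*conj(-1) + 6*(0)*conj(1) + 6*(0)*conj(-1)]
      = (1/24)[(4) + (4) + (0) + (-4) + (0) + (-4) + (0) + (0) + (0)] = 0/24 = 0
  <chi_7*chi_9, chi_4> = (1/24)[1*(4)*conj(1) + 1*(4)*conj(1) + 2*(0)*conj(-1) + 2*(-2)*conj(1) + 2*(0)*conj(-1) + 2*(-2)*conj(1) + 2*(0)*conj(-1) + 6*(0)*conj(-1) + 6*(0)*conj(1)]
      = (1/24)[(4) + (4) + (0) + (-4) + (0) + (-4) + (0) + (0) + (0)] = 0/24 = 0
  <chi_7*chi_9, chi_5> = (1/24)[1*(4)*conj(2) + 1*(4)*conj(-2) + 2*(0)*conj(sqrt(3)) + 2*(-2)*conj(1) + 2*(0)*conj(0) + 2*(-2)*conj(-1) + 2*(0)*conj(-sqrt(3)) + 6*(0)*conj(0) + 6*(0)*conj(0)]
      = (1/24)[(8) + (-8) + (0) + (-4) + (0) + (4) + (0) + (0) + (0)] = 0/24 = 0
  <chi_7*chi_9, chi_6> = (1/24)[1*(4)*conj(2) + 1*(4)*conj(2) + 2*(0)*conj(1) + 2*(-2)*conj(-1) + 2*(0)*conj(-2) + 2*(-2)*conj(-1) + 2*(0)*conj(1) + 6*(0)*conj(0) + 6*(0)*conj(0)]
      = (1/24)[(8) + (8) + (0) + (4) + (0) + (4) + (0) + (0) + (0)] = 24/24 = 1
  <chi_7*chi_9, chi_7> = (1/24)[1*(4)*conj(2) + 1*(4)*conj(-2) + 2*(0)*conj(0) + 2*(-2)*conj(-2) + 2*(0)*conj(0) + 2*(-2)*conj(2) + 2*(0)*conj(0) + 6*(0)*conj(0) + 6*(0)*conj(0)]
      = (1/24)[(8) + (-8) + (0) + (8) + (0) + (-8) + (0) + (0) + (0)] = 0/24 = 0
  <chi_7*chi_9, chi_8> = (1/24)[1*(4)*conj(2) + 1*(4)*conj(2) + 2*(0)*conj(-1) + 2*(-2)*conj(-1) + 2*(0)*conj(2) + 2*(-2)*conj(-1) + 2*(0)*conj(-1) + 6*(0)*conj(0) + 6*(0)*conj(0)]
      = (1/24)[(8) + (8) + (0) + (4) + (0) + (4) + (0) + (0) + (0)] = 24/24 = 1
  <chi_7*chi_9, chi_9> = (1/24)[1*(4)*conj(2) + 1*(4)*conj(-2) + 2*(0)*conj(-sqrt(3)) + 2*(-2)*conj(1) + 2*(0)*conj(0) + 2*(-2)*conj(-1) + 2*(0)*conj(sqrt(3)) + 6*(0)*conj(0) + 6*(0)*conj(0)]
      = (1/24)[(8) + (-8) + (0) + (-4) + (0) + (4) + (0) + (0) + (0)] = 0/24 = 0
Hence the multiplicities are chi_6: 1, chi_8: 1. Dimension check: dim(chi_7)*dim(chi_9) = 2*2 = 4 and sum (mult * dim) = 1*2 + 1*2 = 4.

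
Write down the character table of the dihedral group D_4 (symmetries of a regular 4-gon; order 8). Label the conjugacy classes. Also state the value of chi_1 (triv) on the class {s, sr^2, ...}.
Conjugacy classes: {e} of size 1, {r^2} of size 1, {r^1, r^3} of size 2, {s, sr^2, ...} of size 2, {sr, sr^3, ...} of size 2.
Character table:
  irrep \ class              {e} (size 1)  {r^2} (size 1)  {r^1, r^3} (size 2)  {s, sr^2, ...} (size 2)  {sr, sr^3, ...} (size 2)
  chi_1 (triv)               1             1               1                    1                        1                       
  chi_2 (sign: r->1, s->-1)  1             1               1                    -1                       -1                      
  chi_3 (r->-1, s->1)        1             1               -1                   1                        -1                      
  chi_4 (r->-1, s->-1)       1             1               -1                   -1                       1                       
  chi_5 (2d, j=1)            2             -2              0                    0                        0                       

Spot check: chi_1 (triv) on {s, sr^2, ...} = 1.

Proof sketch: D_4 has order 2*4 = 8 with 5 conjugacy classes, hence 5 irreducibles. Sum of squared dims 1 + 1 + 1 + 1 + 4 = 8 = |G|. Linear characters come from the abelianisation; the 2-dimensional irreps have character r^k -> 2*cos(2*pi*j*k/4), reflections -> 0.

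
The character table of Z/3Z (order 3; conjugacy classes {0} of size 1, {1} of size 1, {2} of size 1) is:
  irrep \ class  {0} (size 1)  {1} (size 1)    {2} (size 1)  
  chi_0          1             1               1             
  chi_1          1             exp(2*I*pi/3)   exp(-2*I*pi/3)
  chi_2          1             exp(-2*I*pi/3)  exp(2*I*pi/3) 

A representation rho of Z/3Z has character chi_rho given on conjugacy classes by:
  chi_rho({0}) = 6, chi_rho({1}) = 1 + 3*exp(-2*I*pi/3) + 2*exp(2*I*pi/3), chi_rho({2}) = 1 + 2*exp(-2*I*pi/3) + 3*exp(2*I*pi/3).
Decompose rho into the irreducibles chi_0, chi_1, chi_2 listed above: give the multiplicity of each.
Multiplicities: chi_0: 1, chi_1: 2, chi_2: 3.

Details: Use <chi_rho, chi> = (1/|G|) sum_C |C| * chi_rho(C) * conj(chi(C)) with |G| = 3 for each irreducible chi in the table:
  <chi_rho, chi_0> = (1/3)[1*(6)*conj(1) + 1*(1 + 3*exp(-2*I*pi/3) + 2*exp(2*I*pi/3))*conj(1) + 1*(1 + 2*exp(-2*I*pi/3) + 3*exp(2*I*pi/3))*conj(1)]
      = (1/3)[(6) + (1 + 3*exp(-2*I*pi/3) + 2*exp(2*I*pi/3)) + (1 + 2*exp(-2*I*pi/3) + 3*exp(2*I*pi/3))] = 3/3 = 1
  <chi_rho, chi_1> = (1/3)[1*(6)*conj(1) + 1*(1 + 3*exp(-2*I*pi/3) + 2*exp(2*I*pi/3))*conj(exp(2*I*pi/3)) + 1*(1 + 2*exp(-2*I*pi/3) + 3*exp(2*I*pi/3))*conj(exp(-2*I*pi/3))]
      = (1/3)[(6) + (2 + exp(-2*I*pi/3) + 3*exp(2*I*pi/3)) + (2 + 3*exp(-2*I*pi/3) + exp(2*I*pi/3))] = 6/3 = 2
  <chi_rho, chi_2> = (1/3)[1*(6)*conj(1) + 1*(1 + 3*exp(-2*I*pi/3) + 2*exp(2*I*pi/3))*conj(exp(-2*I*pi/3)) + 1*(1 + 2*exp(-2*I*pi/3) + 3*exp(2*I*pi/3))*conj(exp(2*I*pi/3))]
      = (1/3)[(6) + (3 + 2*exp(-2*I*pi/3) + exp(2*I*pi/3)) + (3 + exp(-2*I*pi/3) + 2*exp(2*I*pi/3))] = 9/3 = 3
(Exp terms are combined using exp(i*s)*conj(exp(i*t)) = exp(i*(s-t)), and sums of them are collapsed using the identity that for every m > 1 the m distinct m-th roots of unity sum to 0, e.g. 1 + exp(2*I*pi/3) + exp(-2*I*pi/3) = 0.)
Dimension check: dim(rho) = sum (mult * dim) = 1*1 + 2*1 + 3*1 = 6 = chi_rho(e) = 6.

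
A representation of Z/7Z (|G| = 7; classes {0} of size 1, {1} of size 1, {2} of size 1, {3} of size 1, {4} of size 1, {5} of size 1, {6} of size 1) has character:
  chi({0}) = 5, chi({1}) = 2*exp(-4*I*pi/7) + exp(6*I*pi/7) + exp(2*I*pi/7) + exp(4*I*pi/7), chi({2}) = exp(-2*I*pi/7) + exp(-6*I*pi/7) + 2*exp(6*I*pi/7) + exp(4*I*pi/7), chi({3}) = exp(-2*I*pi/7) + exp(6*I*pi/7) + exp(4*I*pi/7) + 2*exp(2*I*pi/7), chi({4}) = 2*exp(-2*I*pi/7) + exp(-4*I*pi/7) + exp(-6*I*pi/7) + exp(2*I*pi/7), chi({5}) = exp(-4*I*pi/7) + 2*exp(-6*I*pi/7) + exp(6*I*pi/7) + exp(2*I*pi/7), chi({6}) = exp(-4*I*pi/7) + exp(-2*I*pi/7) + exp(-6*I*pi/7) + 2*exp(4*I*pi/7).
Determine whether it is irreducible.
Not irreducible (reducible): <chi, chi> = 7 > 1.

Working: <chi, chi> = (1/|G|) sum_C |C| * |chi(C)|^2 = (1/7)[1*|5|^2 + 1*|2*exp(-4*I*pi/7) + exp(6*I*pi/7) + exp(2*I*pi/7) + exp(4*I*pi/7)|^2 + 1*|exp(-2*I*pi/7) + exp(-6*I*pi/7) + 2*exp(6*I*pi/7) + exp(4*I*pi/7)|^2 + 1*|exp(-2*I*pi/7) + exp(6*I*pi/7) + exp(4*I*pi/7) + 2*exp(2*I*pi/7)|^2 + 1*|2*exp(-2*I*pi/7) + exp(-4*I*pi/7) + exp(-6*I*pi/7) + exp(2*I*pi/7)|^2 + 1*|exp(-4*I*pi/7) + 2*exp(-6*I*pi/7) + exp(6*I*pi/7) + exp(2*I*pi/7)|^2 + 1*|exp(-4*I*pi/7) + exp(-2*I*pi/7) + exp(-6*I*pi/7) + 2*exp(4*I*pi/7)|^2]
  = (1/7)[(25) + (7 + 3*exp(-4*I*pi/7) + 4*exp(-6*I*pi/7) + 2*exp(-2*I*pi/7) + 2*exp(2*I*pi/7) + 4*exp(6*I*pi/7) + 3*exp(4*I*pi/7)) + (7 + 4*exp(-2*I*pi/7) + 2*exp(-4*I*pi/7) + 3*exp(-6*I*pi/7) + 3*exp(6*I*pi/7) + 2*exp(4*I*pi/7) + 4*exp(2*I*pi/7)) + (7 + 4*exp(-4*I*pi/7) + 3*exp(-2*I*pi/7) + 2*exp(-6*I*pi/7) + 2*exp(6*I*pi/7) + 3*exp(2*I*pi/7) + 4*exp(4*I*pi/7)) + (7 + 4*exp(-4*I*pi/7) + 3*exp(-2*I*pi/7) + 2*exp(-6*I*pi/7) + 2*exp(6*I*pi/7) + 3*exp(2*I*pi/7) + 4*exp(4*I*pi/7)) + (7 + 4*exp(-2*I*pi/7) + 2*exp(-4*I*pi/7) + 3*exp(-6*I*pi/7) + 3*exp(6*I*pi/7) + 2*exp(4*I*pi/7) + 4*exp(2*I*pi/7)) + (7 + 3*exp(-4*I*pi/7) + 4*exp(-6*I*pi/7) + 2*exp(-2*I*pi/7) + 2*exp(2*I*pi/7) + 4*exp(6*I*pi/7) + 3*exp(4*I*pi/7))] = 49/7 = 7.
(Exp terms are combined using exp(i*s)*conj(exp(i*t)) = exp(i*(s-t)), and sums of them are collapsed using the identity that for every m > 1 the m distinct m-th roots of unity sum to 0, e.g. 1 + exp(2*I*pi/3) + exp(-2*I*pi/3) = 0.)
A character is irreducible iff <chi, chi> = 1, so this representation is reducible.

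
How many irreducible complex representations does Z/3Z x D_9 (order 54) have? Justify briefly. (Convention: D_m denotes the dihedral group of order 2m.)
18

Justification: The number of irreducible complex representations of a finite group equals its number of conjugacy classes. For a direct product, #classes(G x H) = #classes(G) * #classes(H). Z/3Z has 3 classes (abelian), D_9 has 6 classes, so 3 * 6 = 18, so Z/3Z x D_9 (order 54) has exactly 18 irreducible complex representations.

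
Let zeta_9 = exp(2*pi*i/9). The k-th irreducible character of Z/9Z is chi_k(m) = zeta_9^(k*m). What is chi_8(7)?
chi_8(7) = zeta_9^56 = exp(4*I*pi/9)

Argument: chi_8(7) = zeta_9^(8*7) = zeta_9^56. Since zeta_9^9 = 1, this equals zeta_9^2 = exp(2*pi*i*2/9) = exp(4*I*pi/9).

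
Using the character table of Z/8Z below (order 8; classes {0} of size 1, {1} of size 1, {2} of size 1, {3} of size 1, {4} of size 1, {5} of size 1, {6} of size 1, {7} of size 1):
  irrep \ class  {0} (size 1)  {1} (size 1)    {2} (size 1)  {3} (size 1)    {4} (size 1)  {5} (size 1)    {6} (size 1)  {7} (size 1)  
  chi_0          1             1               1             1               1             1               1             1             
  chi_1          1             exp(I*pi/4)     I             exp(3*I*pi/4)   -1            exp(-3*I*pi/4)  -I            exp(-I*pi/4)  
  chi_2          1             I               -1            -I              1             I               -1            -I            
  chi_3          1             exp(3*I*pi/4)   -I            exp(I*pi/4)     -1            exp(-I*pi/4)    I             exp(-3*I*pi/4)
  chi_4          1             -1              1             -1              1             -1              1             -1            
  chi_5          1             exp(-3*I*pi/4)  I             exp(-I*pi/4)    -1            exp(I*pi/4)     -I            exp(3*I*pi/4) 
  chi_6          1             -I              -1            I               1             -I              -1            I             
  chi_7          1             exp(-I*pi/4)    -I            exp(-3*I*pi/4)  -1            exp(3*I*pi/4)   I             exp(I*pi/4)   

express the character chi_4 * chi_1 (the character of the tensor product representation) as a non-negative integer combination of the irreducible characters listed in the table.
chi_4 tensor chi_1 = chi_5 (all other irreducibles have multiplicity 0).

Working: The character of a tensor product is the pointwise product (chi_4 * chi_1)(C) = chi_4(C) * chi_1(C):
  {0}: (1)*(1), {1}: (-1)*(exp(I*pi/4)), {2}: (1)*(I), {3}: (-1)*(exp(3*I*pi/4)), {4}: (1)*(-1), {5}: (-1)*(exp(-3*I*pi/4)), {6}: (1)*(-I), {7}: (-1)*(exp(-I*pi/4))
so (chi_4 * chi_1) takes values
  {0} -> 1, {1} -> -exp(I*pi/4), {2} -> I, {3} -> -exp(3*I*pi/4), {4} -> -1, {5} -> -exp(-3*I*pi/4), {6} -> -I, {7} -> -exp(-I*pi/4).
Now take the inner product of this character with each irreducible chi from the table, <chi_4*chi_1, chi> = (1/8) sum_C |C| (chi_4*chi_1)(C) conj(chi(C)):
  <chi_4*chi_1, chi_0> = (1/8)[1*(1)*conj(1) + 1*(-exp(I*pi/4))*conj(1) + 1*(I)*conj(1) + 1*(-exp(3*I*pi/4))*conj(1) + 1*(-1)*conj(1) + 1*(-exp(-3*I*pi/4))*conj(1) + 1*(-I)*conj(1) + 1*(-exp(-I*pi/4))*conj(1)]
      = (1/8)[(1) + (-exp(I*pi/4)) + (I) + (-exp(3*I*pi/4)) + (-1) + (-exp(-3*I*pi/4)) + (-I) + (-exp(-I*pi/4))] = 0/8 = 0
  <chi_4*chi_1, chi_1> = (1/8)[1*(1)*conj(1) + 1*(-exp(I*pi/4))*conj(exp(I*pi/4)) + 1*(I)*conj(I) + 1*(-exp(3*I*pi/4))*conj(exp(3*I*pi/4)) + 1*(-1)*conj(-1) + 1*(-exp(-3*I*pi/4))*conj(exp(-3*I*pi/4)) + 1*(-I)*conj(-I) + 1*(-exp(-I*pi/4))*conj(exp(-I*pi/4))]
      = (1/8)[(1) + (-1) + (1) + (-1) + (1) + (-1) + (1) + (-1)] = 0/8 = 0
  <chi_4*chi_1, chi_2> = (1/8)[1*(1)*conj(1) + 1*(-exp(I*pi/4))*conj(I) + 1*(I)*conj(-1) + 1*(-exp(3*I*pi/4))*conj(-I) + 1*(-1)*conj(1) + 1*(-exp(-3*I*pi/4))*conj(I) + 1*(-I)*conj(-1) + 1*(-exp(-I*pi/4))*conj(-I)]
      = (1/8)[(1) + (exp(3*I*pi/4)) + (-I) + (-exp(-3*I*pi/4)) + (-1) + (exp(-I*pi/4)) + (I) + (-exp(I*pi/4))] = 0/8 = 0
  <chi_4*chi_1, chi_3> = (1/8)[1*(1)*conj(1) + 1*(-exp(I*pi/4))*conj(exp(3*I*pi/4)) + 1*(I)*conj(-I) + 1*(-exp(3*I*pi/4))*conj(exp(I*pi/4)) + 1*(-1)*conj(-1) + 1*(-exp(-3*I*pi/4))*conj(exp(-I*pi/4)) + 1*(-I)*conj(I) + 1*(-exp(-I*pi/4))*conj(exp(-3*I*pi/4))]
      = (1/8)[(1) + (I) + (-1) + (-I) + (1) + (I) + (-1) + (-I)] = 0/8 = 0
  <chi_4*chi_1, chi_4> = (1/8)[1*(1)*conj(1) + 1*(-exp(I*pi/4))*conj(-1) + 1*(I)*conj(1) + 1*(-exp(3*I*pi/4))*conj(-1) + 1*(-1)*conj(1) + 1*(-exp(-3*I*pi/4))*conj(-1) + 1*(-I)*conj(1) + 1*(-exp(-I*pi/4))*conj(-1)]
      = (1/8)[(1) + (exp(I*pi/4)) + (I) + (exp(3*I*pi/4)) + (-1) + (exp(-3*I*pi/4)) + (-I) + (exp(-I*pi/4))] = 0/8 = 0
  <chi_4*chi_1, chi_5> = (1/8)[1*(1)*conj(1) + 1*(-exp(I*pi/4))*conj(exp(-3*I*pi/4)) + 1*(I)*conj(I) + 1*(-exp(3*I*pi/4))*conj(exp(-I*pi/4)) + 1*(-1)*conj(-1) + 1*(-exp(-3*I*pi/4))*conj(exp(I*pi/4)) + 1*(-I)*conj(-I) + 1*(-exp(-I*pi/4))*conj(exp(3*I*pi/4))]
      = (1/8)[(1) + (1) + (1) + (1) + (1) + (1) + (1) + (1)] = 8/8 = 1
  <chi_4*chi_1, chi_6> = (1/8)[1*(1)*conj(1) + 1*(-exp(I*pi/4))*conj(-I) + 1*(I)*conj(-1) + 1*(-exp(3*I*pi/4))*conj(I) + 1*(-1)*conj(1) + 1*(-exp(-3*I*pi/4))*conj(-I) + 1*(-I)*conj(-1) + 1*(-exp(-I*pi/4))*conj(I)]
      = (1/8)[(1) + (-exp(3*I*pi/4)) + (-I) + (exp(-3*I*pi/4)) + (-1) + (-exp(-I*pi/4)) + (I) + (exp(I*pi/4))] = 0/8 = 0
  <chi_4*chi_1, chi_7> = (1/8)[1*(1)*conj(1) + 1*(-exp(I*pi/4))*conj(exp(-I*pi/4)) + 1*(I)*conj(-I) + 1*(-exp(3*I*pi/4))*conj(exp(-3*I*pi/4)) + 1*(-1)*conj(-1) + 1*(-exp(-3*I*pi/4))*conj(exp(3*I*pi/4)) + 1*(-I)*conj(I) + 1*(-exp(-I*pi/4))*conj(exp(I*pi/4))]
      = (1/8)[(1) + (-I) + (-1) + (I) + (1) + (-I) + (-1) + (I)] = 0/8 = 0
(Exp terms are combined using exp(i*s)*conj(exp(i*t)) = exp(i*(s-t)), and sums of them are collapsed using the identity that for every m > 1 the m distinct m-th roots of unity sum to 0, e.g. 1 + exp(2*I*pi/3) + exp(-2*I*pi/3) = 0.)
Hence the multiplicities are chi_5: 1. Dimension check: dim(chi_4)*dim(chi_1) = 1*1 = 1 and sum (mult * dim) = 1*1 = 1.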